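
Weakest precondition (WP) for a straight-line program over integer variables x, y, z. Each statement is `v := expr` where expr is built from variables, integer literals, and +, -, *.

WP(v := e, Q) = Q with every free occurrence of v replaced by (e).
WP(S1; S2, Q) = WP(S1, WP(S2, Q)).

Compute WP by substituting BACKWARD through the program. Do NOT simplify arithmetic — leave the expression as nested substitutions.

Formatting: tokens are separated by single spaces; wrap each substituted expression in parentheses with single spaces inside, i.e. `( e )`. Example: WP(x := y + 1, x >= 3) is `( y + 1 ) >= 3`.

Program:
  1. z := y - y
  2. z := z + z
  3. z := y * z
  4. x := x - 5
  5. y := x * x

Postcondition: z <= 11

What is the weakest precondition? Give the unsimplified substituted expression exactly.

Answer: ( y * ( ( y - y ) + ( y - y ) ) ) <= 11

Derivation:
post: z <= 11
stmt 5: y := x * x  -- replace 0 occurrence(s) of y with (x * x)
  => z <= 11
stmt 4: x := x - 5  -- replace 0 occurrence(s) of x with (x - 5)
  => z <= 11
stmt 3: z := y * z  -- replace 1 occurrence(s) of z with (y * z)
  => ( y * z ) <= 11
stmt 2: z := z + z  -- replace 1 occurrence(s) of z with (z + z)
  => ( y * ( z + z ) ) <= 11
stmt 1: z := y - y  -- replace 2 occurrence(s) of z with (y - y)
  => ( y * ( ( y - y ) + ( y - y ) ) ) <= 11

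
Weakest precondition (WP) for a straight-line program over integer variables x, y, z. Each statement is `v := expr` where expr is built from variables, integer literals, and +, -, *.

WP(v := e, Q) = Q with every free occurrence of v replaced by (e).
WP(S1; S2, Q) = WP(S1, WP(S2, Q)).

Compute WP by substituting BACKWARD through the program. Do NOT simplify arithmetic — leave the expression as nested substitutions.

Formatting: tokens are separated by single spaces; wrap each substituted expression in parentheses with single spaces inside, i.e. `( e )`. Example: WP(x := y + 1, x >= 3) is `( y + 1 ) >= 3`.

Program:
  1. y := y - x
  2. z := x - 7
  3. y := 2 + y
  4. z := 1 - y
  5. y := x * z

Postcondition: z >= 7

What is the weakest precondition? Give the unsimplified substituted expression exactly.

Answer: ( 1 - ( 2 + ( y - x ) ) ) >= 7

Derivation:
post: z >= 7
stmt 5: y := x * z  -- replace 0 occurrence(s) of y with (x * z)
  => z >= 7
stmt 4: z := 1 - y  -- replace 1 occurrence(s) of z with (1 - y)
  => ( 1 - y ) >= 7
stmt 3: y := 2 + y  -- replace 1 occurrence(s) of y with (2 + y)
  => ( 1 - ( 2 + y ) ) >= 7
stmt 2: z := x - 7  -- replace 0 occurrence(s) of z with (x - 7)
  => ( 1 - ( 2 + y ) ) >= 7
stmt 1: y := y - x  -- replace 1 occurrence(s) of y with (y - x)
  => ( 1 - ( 2 + ( y - x ) ) ) >= 7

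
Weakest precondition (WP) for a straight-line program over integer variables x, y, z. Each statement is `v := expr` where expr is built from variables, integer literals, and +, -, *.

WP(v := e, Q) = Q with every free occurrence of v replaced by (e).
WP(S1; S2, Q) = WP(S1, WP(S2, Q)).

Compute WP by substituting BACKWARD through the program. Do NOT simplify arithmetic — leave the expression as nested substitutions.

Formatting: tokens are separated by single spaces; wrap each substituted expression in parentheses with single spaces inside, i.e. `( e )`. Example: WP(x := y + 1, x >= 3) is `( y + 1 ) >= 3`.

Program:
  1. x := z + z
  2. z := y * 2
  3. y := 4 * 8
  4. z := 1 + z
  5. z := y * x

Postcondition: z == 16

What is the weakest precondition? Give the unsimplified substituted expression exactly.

post: z == 16
stmt 5: z := y * x  -- replace 1 occurrence(s) of z with (y * x)
  => ( y * x ) == 16
stmt 4: z := 1 + z  -- replace 0 occurrence(s) of z with (1 + z)
  => ( y * x ) == 16
stmt 3: y := 4 * 8  -- replace 1 occurrence(s) of y with (4 * 8)
  => ( ( 4 * 8 ) * x ) == 16
stmt 2: z := y * 2  -- replace 0 occurrence(s) of z with (y * 2)
  => ( ( 4 * 8 ) * x ) == 16
stmt 1: x := z + z  -- replace 1 occurrence(s) of x with (z + z)
  => ( ( 4 * 8 ) * ( z + z ) ) == 16

Answer: ( ( 4 * 8 ) * ( z + z ) ) == 16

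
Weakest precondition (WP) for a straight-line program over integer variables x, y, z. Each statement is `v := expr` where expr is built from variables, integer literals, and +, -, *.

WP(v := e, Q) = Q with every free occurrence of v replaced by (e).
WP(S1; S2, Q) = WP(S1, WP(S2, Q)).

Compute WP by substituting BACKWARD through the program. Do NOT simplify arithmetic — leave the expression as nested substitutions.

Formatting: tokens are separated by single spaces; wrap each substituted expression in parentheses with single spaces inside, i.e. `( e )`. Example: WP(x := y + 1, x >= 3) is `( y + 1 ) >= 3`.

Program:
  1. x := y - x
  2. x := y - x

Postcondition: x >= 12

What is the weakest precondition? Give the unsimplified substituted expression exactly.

post: x >= 12
stmt 2: x := y - x  -- replace 1 occurrence(s) of x with (y - x)
  => ( y - x ) >= 12
stmt 1: x := y - x  -- replace 1 occurrence(s) of x with (y - x)
  => ( y - ( y - x ) ) >= 12

Answer: ( y - ( y - x ) ) >= 12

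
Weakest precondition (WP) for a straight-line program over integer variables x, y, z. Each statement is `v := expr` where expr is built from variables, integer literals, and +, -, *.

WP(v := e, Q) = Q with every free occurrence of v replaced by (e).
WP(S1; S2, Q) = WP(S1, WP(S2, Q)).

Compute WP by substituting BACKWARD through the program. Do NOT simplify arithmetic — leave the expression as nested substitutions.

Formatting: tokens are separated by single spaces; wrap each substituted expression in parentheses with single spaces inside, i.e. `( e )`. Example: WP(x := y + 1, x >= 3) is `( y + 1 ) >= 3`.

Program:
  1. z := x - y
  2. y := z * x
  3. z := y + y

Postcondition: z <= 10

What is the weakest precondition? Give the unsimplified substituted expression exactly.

Answer: ( ( ( x - y ) * x ) + ( ( x - y ) * x ) ) <= 10

Derivation:
post: z <= 10
stmt 3: z := y + y  -- replace 1 occurrence(s) of z with (y + y)
  => ( y + y ) <= 10
stmt 2: y := z * x  -- replace 2 occurrence(s) of y with (z * x)
  => ( ( z * x ) + ( z * x ) ) <= 10
stmt 1: z := x - y  -- replace 2 occurrence(s) of z with (x - y)
  => ( ( ( x - y ) * x ) + ( ( x - y ) * x ) ) <= 10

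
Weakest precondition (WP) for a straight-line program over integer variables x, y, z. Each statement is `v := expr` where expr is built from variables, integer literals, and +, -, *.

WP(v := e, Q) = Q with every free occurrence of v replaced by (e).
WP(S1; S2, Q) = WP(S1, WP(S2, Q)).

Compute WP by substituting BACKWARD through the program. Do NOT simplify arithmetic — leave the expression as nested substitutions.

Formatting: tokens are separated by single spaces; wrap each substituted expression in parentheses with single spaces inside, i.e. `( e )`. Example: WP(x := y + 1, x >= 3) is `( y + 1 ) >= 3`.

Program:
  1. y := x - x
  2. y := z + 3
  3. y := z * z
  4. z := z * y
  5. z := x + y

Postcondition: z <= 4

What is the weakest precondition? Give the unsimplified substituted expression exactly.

post: z <= 4
stmt 5: z := x + y  -- replace 1 occurrence(s) of z with (x + y)
  => ( x + y ) <= 4
stmt 4: z := z * y  -- replace 0 occurrence(s) of z with (z * y)
  => ( x + y ) <= 4
stmt 3: y := z * z  -- replace 1 occurrence(s) of y with (z * z)
  => ( x + ( z * z ) ) <= 4
stmt 2: y := z + 3  -- replace 0 occurrence(s) of y with (z + 3)
  => ( x + ( z * z ) ) <= 4
stmt 1: y := x - x  -- replace 0 occurrence(s) of y with (x - x)
  => ( x + ( z * z ) ) <= 4

Answer: ( x + ( z * z ) ) <= 4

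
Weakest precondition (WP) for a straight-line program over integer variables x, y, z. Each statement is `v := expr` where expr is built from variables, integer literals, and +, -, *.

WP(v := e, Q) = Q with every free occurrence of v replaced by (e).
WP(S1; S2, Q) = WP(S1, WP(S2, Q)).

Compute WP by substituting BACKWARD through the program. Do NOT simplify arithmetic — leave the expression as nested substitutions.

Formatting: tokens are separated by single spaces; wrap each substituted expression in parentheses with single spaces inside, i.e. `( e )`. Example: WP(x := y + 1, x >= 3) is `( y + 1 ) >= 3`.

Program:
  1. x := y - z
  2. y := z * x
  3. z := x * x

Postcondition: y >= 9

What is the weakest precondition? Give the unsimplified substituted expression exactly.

Answer: ( z * ( y - z ) ) >= 9

Derivation:
post: y >= 9
stmt 3: z := x * x  -- replace 0 occurrence(s) of z with (x * x)
  => y >= 9
stmt 2: y := z * x  -- replace 1 occurrence(s) of y with (z * x)
  => ( z * x ) >= 9
stmt 1: x := y - z  -- replace 1 occurrence(s) of x with (y - z)
  => ( z * ( y - z ) ) >= 9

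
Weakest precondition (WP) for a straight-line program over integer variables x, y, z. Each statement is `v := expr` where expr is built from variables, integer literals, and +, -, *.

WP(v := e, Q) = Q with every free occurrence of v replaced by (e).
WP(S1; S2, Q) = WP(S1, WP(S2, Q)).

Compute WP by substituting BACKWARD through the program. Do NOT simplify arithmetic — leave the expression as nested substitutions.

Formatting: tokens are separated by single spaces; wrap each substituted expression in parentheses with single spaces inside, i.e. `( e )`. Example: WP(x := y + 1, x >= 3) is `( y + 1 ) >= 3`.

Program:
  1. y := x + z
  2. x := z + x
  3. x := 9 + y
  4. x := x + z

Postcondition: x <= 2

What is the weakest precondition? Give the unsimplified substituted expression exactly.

post: x <= 2
stmt 4: x := x + z  -- replace 1 occurrence(s) of x with (x + z)
  => ( x + z ) <= 2
stmt 3: x := 9 + y  -- replace 1 occurrence(s) of x with (9 + y)
  => ( ( 9 + y ) + z ) <= 2
stmt 2: x := z + x  -- replace 0 occurrence(s) of x with (z + x)
  => ( ( 9 + y ) + z ) <= 2
stmt 1: y := x + z  -- replace 1 occurrence(s) of y with (x + z)
  => ( ( 9 + ( x + z ) ) + z ) <= 2

Answer: ( ( 9 + ( x + z ) ) + z ) <= 2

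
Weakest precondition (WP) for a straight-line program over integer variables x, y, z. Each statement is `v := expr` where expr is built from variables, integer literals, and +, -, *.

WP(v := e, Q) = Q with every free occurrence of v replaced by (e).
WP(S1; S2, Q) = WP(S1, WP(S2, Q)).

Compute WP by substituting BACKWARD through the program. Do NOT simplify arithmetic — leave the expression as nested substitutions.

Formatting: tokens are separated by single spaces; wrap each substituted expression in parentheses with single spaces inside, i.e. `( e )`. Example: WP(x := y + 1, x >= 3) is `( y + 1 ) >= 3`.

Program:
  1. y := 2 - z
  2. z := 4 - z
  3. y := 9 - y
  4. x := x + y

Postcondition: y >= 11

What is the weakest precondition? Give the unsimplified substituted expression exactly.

post: y >= 11
stmt 4: x := x + y  -- replace 0 occurrence(s) of x with (x + y)
  => y >= 11
stmt 3: y := 9 - y  -- replace 1 occurrence(s) of y with (9 - y)
  => ( 9 - y ) >= 11
stmt 2: z := 4 - z  -- replace 0 occurrence(s) of z with (4 - z)
  => ( 9 - y ) >= 11
stmt 1: y := 2 - z  -- replace 1 occurrence(s) of y with (2 - z)
  => ( 9 - ( 2 - z ) ) >= 11

Answer: ( 9 - ( 2 - z ) ) >= 11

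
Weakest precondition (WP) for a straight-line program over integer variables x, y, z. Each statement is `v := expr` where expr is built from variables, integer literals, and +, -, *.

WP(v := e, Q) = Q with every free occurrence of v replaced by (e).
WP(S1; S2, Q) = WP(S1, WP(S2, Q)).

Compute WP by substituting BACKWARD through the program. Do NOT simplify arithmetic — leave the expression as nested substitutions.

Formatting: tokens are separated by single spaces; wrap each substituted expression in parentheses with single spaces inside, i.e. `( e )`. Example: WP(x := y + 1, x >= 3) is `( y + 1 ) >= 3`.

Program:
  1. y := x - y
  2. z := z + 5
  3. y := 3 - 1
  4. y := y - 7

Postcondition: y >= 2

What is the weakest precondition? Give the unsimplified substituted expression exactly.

post: y >= 2
stmt 4: y := y - 7  -- replace 1 occurrence(s) of y with (y - 7)
  => ( y - 7 ) >= 2
stmt 3: y := 3 - 1  -- replace 1 occurrence(s) of y with (3 - 1)
  => ( ( 3 - 1 ) - 7 ) >= 2
stmt 2: z := z + 5  -- replace 0 occurrence(s) of z with (z + 5)
  => ( ( 3 - 1 ) - 7 ) >= 2
stmt 1: y := x - y  -- replace 0 occurrence(s) of y with (x - y)
  => ( ( 3 - 1 ) - 7 ) >= 2

Answer: ( ( 3 - 1 ) - 7 ) >= 2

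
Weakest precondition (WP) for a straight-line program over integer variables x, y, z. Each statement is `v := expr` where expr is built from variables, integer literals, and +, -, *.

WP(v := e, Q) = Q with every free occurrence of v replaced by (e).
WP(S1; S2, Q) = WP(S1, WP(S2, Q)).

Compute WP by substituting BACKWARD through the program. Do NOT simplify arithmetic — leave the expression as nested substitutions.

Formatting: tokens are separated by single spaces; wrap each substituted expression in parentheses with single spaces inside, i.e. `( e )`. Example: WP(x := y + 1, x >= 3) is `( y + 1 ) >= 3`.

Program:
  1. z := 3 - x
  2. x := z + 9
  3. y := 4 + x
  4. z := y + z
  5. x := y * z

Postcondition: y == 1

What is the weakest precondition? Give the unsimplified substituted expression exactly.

Answer: ( 4 + ( ( 3 - x ) + 9 ) ) == 1

Derivation:
post: y == 1
stmt 5: x := y * z  -- replace 0 occurrence(s) of x with (y * z)
  => y == 1
stmt 4: z := y + z  -- replace 0 occurrence(s) of z with (y + z)
  => y == 1
stmt 3: y := 4 + x  -- replace 1 occurrence(s) of y with (4 + x)
  => ( 4 + x ) == 1
stmt 2: x := z + 9  -- replace 1 occurrence(s) of x with (z + 9)
  => ( 4 + ( z + 9 ) ) == 1
stmt 1: z := 3 - x  -- replace 1 occurrence(s) of z with (3 - x)
  => ( 4 + ( ( 3 - x ) + 9 ) ) == 1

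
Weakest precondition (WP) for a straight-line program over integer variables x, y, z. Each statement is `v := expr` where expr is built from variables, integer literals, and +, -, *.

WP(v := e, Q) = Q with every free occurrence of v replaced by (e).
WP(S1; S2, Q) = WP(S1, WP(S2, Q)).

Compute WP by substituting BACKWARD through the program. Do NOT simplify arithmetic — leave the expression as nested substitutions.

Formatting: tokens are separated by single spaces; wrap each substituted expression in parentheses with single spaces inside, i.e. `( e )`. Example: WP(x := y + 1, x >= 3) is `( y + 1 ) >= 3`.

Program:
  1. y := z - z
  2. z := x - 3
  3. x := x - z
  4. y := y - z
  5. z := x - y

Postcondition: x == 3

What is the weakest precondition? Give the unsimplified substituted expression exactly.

Answer: ( x - ( x - 3 ) ) == 3

Derivation:
post: x == 3
stmt 5: z := x - y  -- replace 0 occurrence(s) of z with (x - y)
  => x == 3
stmt 4: y := y - z  -- replace 0 occurrence(s) of y with (y - z)
  => x == 3
stmt 3: x := x - z  -- replace 1 occurrence(s) of x with (x - z)
  => ( x - z ) == 3
stmt 2: z := x - 3  -- replace 1 occurrence(s) of z with (x - 3)
  => ( x - ( x - 3 ) ) == 3
stmt 1: y := z - z  -- replace 0 occurrence(s) of y with (z - z)
  => ( x - ( x - 3 ) ) == 3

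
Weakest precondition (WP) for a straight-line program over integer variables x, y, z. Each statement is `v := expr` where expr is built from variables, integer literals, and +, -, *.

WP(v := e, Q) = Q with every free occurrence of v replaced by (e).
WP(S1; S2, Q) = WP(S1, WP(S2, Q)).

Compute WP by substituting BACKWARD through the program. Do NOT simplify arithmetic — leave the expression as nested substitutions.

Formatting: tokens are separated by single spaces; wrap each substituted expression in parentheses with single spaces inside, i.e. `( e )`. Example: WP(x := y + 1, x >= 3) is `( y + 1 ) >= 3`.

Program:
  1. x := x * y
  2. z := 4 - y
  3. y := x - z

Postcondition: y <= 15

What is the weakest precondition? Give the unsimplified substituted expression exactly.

post: y <= 15
stmt 3: y := x - z  -- replace 1 occurrence(s) of y with (x - z)
  => ( x - z ) <= 15
stmt 2: z := 4 - y  -- replace 1 occurrence(s) of z with (4 - y)
  => ( x - ( 4 - y ) ) <= 15
stmt 1: x := x * y  -- replace 1 occurrence(s) of x with (x * y)
  => ( ( x * y ) - ( 4 - y ) ) <= 15

Answer: ( ( x * y ) - ( 4 - y ) ) <= 15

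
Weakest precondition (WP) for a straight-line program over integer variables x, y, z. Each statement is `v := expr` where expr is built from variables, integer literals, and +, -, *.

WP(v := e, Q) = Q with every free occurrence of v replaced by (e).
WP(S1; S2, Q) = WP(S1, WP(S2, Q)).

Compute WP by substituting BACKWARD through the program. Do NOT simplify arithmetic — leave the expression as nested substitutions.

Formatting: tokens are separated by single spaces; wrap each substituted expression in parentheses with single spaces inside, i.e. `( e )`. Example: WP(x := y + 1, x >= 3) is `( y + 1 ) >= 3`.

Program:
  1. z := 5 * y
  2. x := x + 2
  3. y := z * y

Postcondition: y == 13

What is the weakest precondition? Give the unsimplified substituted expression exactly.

Answer: ( ( 5 * y ) * y ) == 13

Derivation:
post: y == 13
stmt 3: y := z * y  -- replace 1 occurrence(s) of y with (z * y)
  => ( z * y ) == 13
stmt 2: x := x + 2  -- replace 0 occurrence(s) of x with (x + 2)
  => ( z * y ) == 13
stmt 1: z := 5 * y  -- replace 1 occurrence(s) of z with (5 * y)
  => ( ( 5 * y ) * y ) == 13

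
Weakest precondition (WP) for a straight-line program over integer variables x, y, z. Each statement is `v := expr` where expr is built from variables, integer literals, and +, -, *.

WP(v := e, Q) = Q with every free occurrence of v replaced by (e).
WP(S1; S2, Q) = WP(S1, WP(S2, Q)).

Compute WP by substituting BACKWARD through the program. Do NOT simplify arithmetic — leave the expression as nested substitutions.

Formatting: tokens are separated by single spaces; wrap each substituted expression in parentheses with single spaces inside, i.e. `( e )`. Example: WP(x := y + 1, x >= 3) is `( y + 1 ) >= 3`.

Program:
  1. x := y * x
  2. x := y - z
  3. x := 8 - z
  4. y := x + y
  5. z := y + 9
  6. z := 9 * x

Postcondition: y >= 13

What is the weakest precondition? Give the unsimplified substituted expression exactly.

Answer: ( ( 8 - z ) + y ) >= 13

Derivation:
post: y >= 13
stmt 6: z := 9 * x  -- replace 0 occurrence(s) of z with (9 * x)
  => y >= 13
stmt 5: z := y + 9  -- replace 0 occurrence(s) of z with (y + 9)
  => y >= 13
stmt 4: y := x + y  -- replace 1 occurrence(s) of y with (x + y)
  => ( x + y ) >= 13
stmt 3: x := 8 - z  -- replace 1 occurrence(s) of x with (8 - z)
  => ( ( 8 - z ) + y ) >= 13
stmt 2: x := y - z  -- replace 0 occurrence(s) of x with (y - z)
  => ( ( 8 - z ) + y ) >= 13
stmt 1: x := y * x  -- replace 0 occurrence(s) of x with (y * x)
  => ( ( 8 - z ) + y ) >= 13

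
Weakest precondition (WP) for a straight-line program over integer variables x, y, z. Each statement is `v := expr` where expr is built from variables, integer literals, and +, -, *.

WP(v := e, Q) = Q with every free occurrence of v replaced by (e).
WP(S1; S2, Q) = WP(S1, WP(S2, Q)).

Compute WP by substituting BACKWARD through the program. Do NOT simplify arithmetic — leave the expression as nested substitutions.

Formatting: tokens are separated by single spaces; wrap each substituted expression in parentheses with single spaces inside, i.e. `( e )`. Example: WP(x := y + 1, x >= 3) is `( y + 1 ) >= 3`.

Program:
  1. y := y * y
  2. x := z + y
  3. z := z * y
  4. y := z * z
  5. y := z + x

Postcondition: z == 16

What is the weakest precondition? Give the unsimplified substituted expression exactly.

Answer: ( z * ( y * y ) ) == 16

Derivation:
post: z == 16
stmt 5: y := z + x  -- replace 0 occurrence(s) of y with (z + x)
  => z == 16
stmt 4: y := z * z  -- replace 0 occurrence(s) of y with (z * z)
  => z == 16
stmt 3: z := z * y  -- replace 1 occurrence(s) of z with (z * y)
  => ( z * y ) == 16
stmt 2: x := z + y  -- replace 0 occurrence(s) of x with (z + y)
  => ( z * y ) == 16
stmt 1: y := y * y  -- replace 1 occurrence(s) of y with (y * y)
  => ( z * ( y * y ) ) == 16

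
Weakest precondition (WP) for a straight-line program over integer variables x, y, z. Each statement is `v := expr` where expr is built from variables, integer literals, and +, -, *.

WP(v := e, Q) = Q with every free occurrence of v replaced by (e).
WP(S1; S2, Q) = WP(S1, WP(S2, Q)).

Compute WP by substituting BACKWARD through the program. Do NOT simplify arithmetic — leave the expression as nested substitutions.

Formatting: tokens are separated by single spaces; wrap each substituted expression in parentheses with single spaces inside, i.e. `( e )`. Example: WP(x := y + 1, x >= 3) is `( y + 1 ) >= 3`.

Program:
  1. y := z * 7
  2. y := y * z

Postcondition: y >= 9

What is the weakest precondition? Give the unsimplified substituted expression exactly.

Answer: ( ( z * 7 ) * z ) >= 9

Derivation:
post: y >= 9
stmt 2: y := y * z  -- replace 1 occurrence(s) of y with (y * z)
  => ( y * z ) >= 9
stmt 1: y := z * 7  -- replace 1 occurrence(s) of y with (z * 7)
  => ( ( z * 7 ) * z ) >= 9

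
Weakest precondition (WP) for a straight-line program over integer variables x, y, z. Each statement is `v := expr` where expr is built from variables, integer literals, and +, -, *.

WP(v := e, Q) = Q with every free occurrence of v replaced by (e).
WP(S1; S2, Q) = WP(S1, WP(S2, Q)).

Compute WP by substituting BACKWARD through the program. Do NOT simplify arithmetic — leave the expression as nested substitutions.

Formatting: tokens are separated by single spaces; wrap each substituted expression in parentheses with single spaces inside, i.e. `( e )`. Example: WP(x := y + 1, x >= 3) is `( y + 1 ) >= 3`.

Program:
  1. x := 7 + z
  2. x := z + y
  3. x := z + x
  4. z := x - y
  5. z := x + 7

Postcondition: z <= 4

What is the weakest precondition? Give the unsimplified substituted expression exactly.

Answer: ( ( z + ( z + y ) ) + 7 ) <= 4

Derivation:
post: z <= 4
stmt 5: z := x + 7  -- replace 1 occurrence(s) of z with (x + 7)
  => ( x + 7 ) <= 4
stmt 4: z := x - y  -- replace 0 occurrence(s) of z with (x - y)
  => ( x + 7 ) <= 4
stmt 3: x := z + x  -- replace 1 occurrence(s) of x with (z + x)
  => ( ( z + x ) + 7 ) <= 4
stmt 2: x := z + y  -- replace 1 occurrence(s) of x with (z + y)
  => ( ( z + ( z + y ) ) + 7 ) <= 4
stmt 1: x := 7 + z  -- replace 0 occurrence(s) of x with (7 + z)
  => ( ( z + ( z + y ) ) + 7 ) <= 4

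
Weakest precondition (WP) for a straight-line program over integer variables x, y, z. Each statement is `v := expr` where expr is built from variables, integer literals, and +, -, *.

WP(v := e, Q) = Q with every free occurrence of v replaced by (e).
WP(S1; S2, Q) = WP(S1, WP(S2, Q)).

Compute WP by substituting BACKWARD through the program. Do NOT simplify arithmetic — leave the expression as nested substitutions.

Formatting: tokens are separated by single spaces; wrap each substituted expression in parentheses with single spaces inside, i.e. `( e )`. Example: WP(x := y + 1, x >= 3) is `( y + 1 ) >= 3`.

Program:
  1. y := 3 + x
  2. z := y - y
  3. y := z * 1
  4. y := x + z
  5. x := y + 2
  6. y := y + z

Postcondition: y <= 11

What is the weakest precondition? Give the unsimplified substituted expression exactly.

post: y <= 11
stmt 6: y := y + z  -- replace 1 occurrence(s) of y with (y + z)
  => ( y + z ) <= 11
stmt 5: x := y + 2  -- replace 0 occurrence(s) of x with (y + 2)
  => ( y + z ) <= 11
stmt 4: y := x + z  -- replace 1 occurrence(s) of y with (x + z)
  => ( ( x + z ) + z ) <= 11
stmt 3: y := z * 1  -- replace 0 occurrence(s) of y with (z * 1)
  => ( ( x + z ) + z ) <= 11
stmt 2: z := y - y  -- replace 2 occurrence(s) of z with (y - y)
  => ( ( x + ( y - y ) ) + ( y - y ) ) <= 11
stmt 1: y := 3 + x  -- replace 4 occurrence(s) of y with (3 + x)
  => ( ( x + ( ( 3 + x ) - ( 3 + x ) ) ) + ( ( 3 + x ) - ( 3 + x ) ) ) <= 11

Answer: ( ( x + ( ( 3 + x ) - ( 3 + x ) ) ) + ( ( 3 + x ) - ( 3 + x ) ) ) <= 11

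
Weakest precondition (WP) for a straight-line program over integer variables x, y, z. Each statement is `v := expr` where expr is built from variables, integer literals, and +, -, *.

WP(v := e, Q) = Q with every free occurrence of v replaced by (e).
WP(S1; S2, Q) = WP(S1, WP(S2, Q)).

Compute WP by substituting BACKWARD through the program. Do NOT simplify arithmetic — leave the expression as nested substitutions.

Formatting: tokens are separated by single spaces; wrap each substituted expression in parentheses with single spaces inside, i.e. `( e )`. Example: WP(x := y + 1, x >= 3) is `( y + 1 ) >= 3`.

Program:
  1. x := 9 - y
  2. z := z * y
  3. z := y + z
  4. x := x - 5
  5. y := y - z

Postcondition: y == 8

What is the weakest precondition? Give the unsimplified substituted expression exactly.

post: y == 8
stmt 5: y := y - z  -- replace 1 occurrence(s) of y with (y - z)
  => ( y - z ) == 8
stmt 4: x := x - 5  -- replace 0 occurrence(s) of x with (x - 5)
  => ( y - z ) == 8
stmt 3: z := y + z  -- replace 1 occurrence(s) of z with (y + z)
  => ( y - ( y + z ) ) == 8
stmt 2: z := z * y  -- replace 1 occurrence(s) of z with (z * y)
  => ( y - ( y + ( z * y ) ) ) == 8
stmt 1: x := 9 - y  -- replace 0 occurrence(s) of x with (9 - y)
  => ( y - ( y + ( z * y ) ) ) == 8

Answer: ( y - ( y + ( z * y ) ) ) == 8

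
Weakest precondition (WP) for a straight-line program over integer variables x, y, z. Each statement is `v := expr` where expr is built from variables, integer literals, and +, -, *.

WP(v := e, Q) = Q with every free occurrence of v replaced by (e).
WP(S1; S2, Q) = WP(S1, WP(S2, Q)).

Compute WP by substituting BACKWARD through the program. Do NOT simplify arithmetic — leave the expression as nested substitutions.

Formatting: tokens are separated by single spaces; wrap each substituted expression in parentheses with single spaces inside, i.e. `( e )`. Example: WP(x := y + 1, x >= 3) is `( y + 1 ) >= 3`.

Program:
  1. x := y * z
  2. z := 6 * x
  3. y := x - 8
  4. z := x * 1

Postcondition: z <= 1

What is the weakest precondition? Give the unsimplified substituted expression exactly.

Answer: ( ( y * z ) * 1 ) <= 1

Derivation:
post: z <= 1
stmt 4: z := x * 1  -- replace 1 occurrence(s) of z with (x * 1)
  => ( x * 1 ) <= 1
stmt 3: y := x - 8  -- replace 0 occurrence(s) of y with (x - 8)
  => ( x * 1 ) <= 1
stmt 2: z := 6 * x  -- replace 0 occurrence(s) of z with (6 * x)
  => ( x * 1 ) <= 1
stmt 1: x := y * z  -- replace 1 occurrence(s) of x with (y * z)
  => ( ( y * z ) * 1 ) <= 1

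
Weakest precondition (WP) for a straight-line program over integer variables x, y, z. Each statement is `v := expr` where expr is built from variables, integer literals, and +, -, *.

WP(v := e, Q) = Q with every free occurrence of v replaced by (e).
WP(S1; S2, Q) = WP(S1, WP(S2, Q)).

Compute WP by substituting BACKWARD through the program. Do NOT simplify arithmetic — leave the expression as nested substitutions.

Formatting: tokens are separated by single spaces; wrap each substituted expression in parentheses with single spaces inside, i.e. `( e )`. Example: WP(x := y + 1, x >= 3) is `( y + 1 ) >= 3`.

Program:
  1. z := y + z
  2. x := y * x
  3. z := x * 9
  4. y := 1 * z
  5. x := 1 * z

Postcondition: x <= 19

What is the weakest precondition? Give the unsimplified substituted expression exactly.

Answer: ( 1 * ( ( y * x ) * 9 ) ) <= 19

Derivation:
post: x <= 19
stmt 5: x := 1 * z  -- replace 1 occurrence(s) of x with (1 * z)
  => ( 1 * z ) <= 19
stmt 4: y := 1 * z  -- replace 0 occurrence(s) of y with (1 * z)
  => ( 1 * z ) <= 19
stmt 3: z := x * 9  -- replace 1 occurrence(s) of z with (x * 9)
  => ( 1 * ( x * 9 ) ) <= 19
stmt 2: x := y * x  -- replace 1 occurrence(s) of x with (y * x)
  => ( 1 * ( ( y * x ) * 9 ) ) <= 19
stmt 1: z := y + z  -- replace 0 occurrence(s) of z with (y + z)
  => ( 1 * ( ( y * x ) * 9 ) ) <= 19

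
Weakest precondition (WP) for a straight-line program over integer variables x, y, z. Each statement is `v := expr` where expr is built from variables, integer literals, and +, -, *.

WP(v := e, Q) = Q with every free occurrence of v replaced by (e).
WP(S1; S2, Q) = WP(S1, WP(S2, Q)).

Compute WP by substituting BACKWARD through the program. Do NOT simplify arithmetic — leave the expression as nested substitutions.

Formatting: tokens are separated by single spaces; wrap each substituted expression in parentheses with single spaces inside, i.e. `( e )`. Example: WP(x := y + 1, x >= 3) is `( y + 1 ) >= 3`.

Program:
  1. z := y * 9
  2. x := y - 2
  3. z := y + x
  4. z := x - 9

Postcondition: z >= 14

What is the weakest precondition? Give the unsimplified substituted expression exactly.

Answer: ( ( y - 2 ) - 9 ) >= 14

Derivation:
post: z >= 14
stmt 4: z := x - 9  -- replace 1 occurrence(s) of z with (x - 9)
  => ( x - 9 ) >= 14
stmt 3: z := y + x  -- replace 0 occurrence(s) of z with (y + x)
  => ( x - 9 ) >= 14
stmt 2: x := y - 2  -- replace 1 occurrence(s) of x with (y - 2)
  => ( ( y - 2 ) - 9 ) >= 14
stmt 1: z := y * 9  -- replace 0 occurrence(s) of z with (y * 9)
  => ( ( y - 2 ) - 9 ) >= 14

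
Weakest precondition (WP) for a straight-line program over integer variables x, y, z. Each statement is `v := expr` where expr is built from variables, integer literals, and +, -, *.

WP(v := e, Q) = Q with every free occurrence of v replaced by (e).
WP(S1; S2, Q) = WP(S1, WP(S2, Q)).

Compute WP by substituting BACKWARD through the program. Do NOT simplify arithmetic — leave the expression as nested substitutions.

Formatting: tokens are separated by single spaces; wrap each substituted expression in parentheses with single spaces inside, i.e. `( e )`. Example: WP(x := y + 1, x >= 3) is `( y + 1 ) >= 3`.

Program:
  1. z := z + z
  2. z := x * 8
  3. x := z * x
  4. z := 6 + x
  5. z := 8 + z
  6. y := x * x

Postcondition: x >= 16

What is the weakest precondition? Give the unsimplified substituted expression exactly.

post: x >= 16
stmt 6: y := x * x  -- replace 0 occurrence(s) of y with (x * x)
  => x >= 16
stmt 5: z := 8 + z  -- replace 0 occurrence(s) of z with (8 + z)
  => x >= 16
stmt 4: z := 6 + x  -- replace 0 occurrence(s) of z with (6 + x)
  => x >= 16
stmt 3: x := z * x  -- replace 1 occurrence(s) of x with (z * x)
  => ( z * x ) >= 16
stmt 2: z := x * 8  -- replace 1 occurrence(s) of z with (x * 8)
  => ( ( x * 8 ) * x ) >= 16
stmt 1: z := z + z  -- replace 0 occurrence(s) of z with (z + z)
  => ( ( x * 8 ) * x ) >= 16

Answer: ( ( x * 8 ) * x ) >= 16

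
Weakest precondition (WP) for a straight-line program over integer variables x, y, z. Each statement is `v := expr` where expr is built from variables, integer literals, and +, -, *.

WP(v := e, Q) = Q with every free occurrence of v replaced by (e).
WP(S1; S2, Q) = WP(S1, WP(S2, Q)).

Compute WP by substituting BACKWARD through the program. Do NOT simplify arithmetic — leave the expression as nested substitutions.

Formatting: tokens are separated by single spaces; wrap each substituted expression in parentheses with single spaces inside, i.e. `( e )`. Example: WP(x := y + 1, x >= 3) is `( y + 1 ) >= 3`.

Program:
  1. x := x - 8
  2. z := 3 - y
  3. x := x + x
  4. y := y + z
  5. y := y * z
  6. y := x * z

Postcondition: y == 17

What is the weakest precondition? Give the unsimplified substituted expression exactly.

Answer: ( ( ( x - 8 ) + ( x - 8 ) ) * ( 3 - y ) ) == 17

Derivation:
post: y == 17
stmt 6: y := x * z  -- replace 1 occurrence(s) of y with (x * z)
  => ( x * z ) == 17
stmt 5: y := y * z  -- replace 0 occurrence(s) of y with (y * z)
  => ( x * z ) == 17
stmt 4: y := y + z  -- replace 0 occurrence(s) of y with (y + z)
  => ( x * z ) == 17
stmt 3: x := x + x  -- replace 1 occurrence(s) of x with (x + x)
  => ( ( x + x ) * z ) == 17
stmt 2: z := 3 - y  -- replace 1 occurrence(s) of z with (3 - y)
  => ( ( x + x ) * ( 3 - y ) ) == 17
stmt 1: x := x - 8  -- replace 2 occurrence(s) of x with (x - 8)
  => ( ( ( x - 8 ) + ( x - 8 ) ) * ( 3 - y ) ) == 17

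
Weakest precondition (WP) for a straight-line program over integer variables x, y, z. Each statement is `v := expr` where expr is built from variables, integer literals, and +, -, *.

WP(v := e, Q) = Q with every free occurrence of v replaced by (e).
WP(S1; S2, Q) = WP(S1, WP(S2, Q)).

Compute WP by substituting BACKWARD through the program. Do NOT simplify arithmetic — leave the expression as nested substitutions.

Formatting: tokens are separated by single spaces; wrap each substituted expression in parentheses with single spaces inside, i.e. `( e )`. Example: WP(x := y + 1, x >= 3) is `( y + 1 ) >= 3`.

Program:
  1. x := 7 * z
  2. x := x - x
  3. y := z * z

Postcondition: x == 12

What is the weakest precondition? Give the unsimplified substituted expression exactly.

Answer: ( ( 7 * z ) - ( 7 * z ) ) == 12

Derivation:
post: x == 12
stmt 3: y := z * z  -- replace 0 occurrence(s) of y with (z * z)
  => x == 12
stmt 2: x := x - x  -- replace 1 occurrence(s) of x with (x - x)
  => ( x - x ) == 12
stmt 1: x := 7 * z  -- replace 2 occurrence(s) of x with (7 * z)
  => ( ( 7 * z ) - ( 7 * z ) ) == 12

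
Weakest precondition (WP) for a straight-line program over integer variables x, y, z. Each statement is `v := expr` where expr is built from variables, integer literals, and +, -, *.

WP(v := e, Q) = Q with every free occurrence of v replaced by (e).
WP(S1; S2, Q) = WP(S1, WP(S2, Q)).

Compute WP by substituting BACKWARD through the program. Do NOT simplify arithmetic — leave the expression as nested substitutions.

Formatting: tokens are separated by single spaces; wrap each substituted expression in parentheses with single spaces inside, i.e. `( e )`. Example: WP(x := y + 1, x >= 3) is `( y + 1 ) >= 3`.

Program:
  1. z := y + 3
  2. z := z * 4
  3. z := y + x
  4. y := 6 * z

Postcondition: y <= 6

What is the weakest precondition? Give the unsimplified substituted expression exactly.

Answer: ( 6 * ( y + x ) ) <= 6

Derivation:
post: y <= 6
stmt 4: y := 6 * z  -- replace 1 occurrence(s) of y with (6 * z)
  => ( 6 * z ) <= 6
stmt 3: z := y + x  -- replace 1 occurrence(s) of z with (y + x)
  => ( 6 * ( y + x ) ) <= 6
stmt 2: z := z * 4  -- replace 0 occurrence(s) of z with (z * 4)
  => ( 6 * ( y + x ) ) <= 6
stmt 1: z := y + 3  -- replace 0 occurrence(s) of z with (y + 3)
  => ( 6 * ( y + x ) ) <= 6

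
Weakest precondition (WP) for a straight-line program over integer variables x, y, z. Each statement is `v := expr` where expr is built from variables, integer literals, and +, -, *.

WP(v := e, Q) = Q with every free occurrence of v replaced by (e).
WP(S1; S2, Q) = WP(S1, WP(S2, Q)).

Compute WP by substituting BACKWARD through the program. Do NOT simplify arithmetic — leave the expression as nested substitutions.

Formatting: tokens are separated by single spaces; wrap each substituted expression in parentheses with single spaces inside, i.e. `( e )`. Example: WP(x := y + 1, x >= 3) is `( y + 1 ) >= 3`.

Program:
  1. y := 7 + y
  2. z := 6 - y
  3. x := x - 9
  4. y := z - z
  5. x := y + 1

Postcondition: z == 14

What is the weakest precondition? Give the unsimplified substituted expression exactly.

Answer: ( 6 - ( 7 + y ) ) == 14

Derivation:
post: z == 14
stmt 5: x := y + 1  -- replace 0 occurrence(s) of x with (y + 1)
  => z == 14
stmt 4: y := z - z  -- replace 0 occurrence(s) of y with (z - z)
  => z == 14
stmt 3: x := x - 9  -- replace 0 occurrence(s) of x with (x - 9)
  => z == 14
stmt 2: z := 6 - y  -- replace 1 occurrence(s) of z with (6 - y)
  => ( 6 - y ) == 14
stmt 1: y := 7 + y  -- replace 1 occurrence(s) of y with (7 + y)
  => ( 6 - ( 7 + y ) ) == 14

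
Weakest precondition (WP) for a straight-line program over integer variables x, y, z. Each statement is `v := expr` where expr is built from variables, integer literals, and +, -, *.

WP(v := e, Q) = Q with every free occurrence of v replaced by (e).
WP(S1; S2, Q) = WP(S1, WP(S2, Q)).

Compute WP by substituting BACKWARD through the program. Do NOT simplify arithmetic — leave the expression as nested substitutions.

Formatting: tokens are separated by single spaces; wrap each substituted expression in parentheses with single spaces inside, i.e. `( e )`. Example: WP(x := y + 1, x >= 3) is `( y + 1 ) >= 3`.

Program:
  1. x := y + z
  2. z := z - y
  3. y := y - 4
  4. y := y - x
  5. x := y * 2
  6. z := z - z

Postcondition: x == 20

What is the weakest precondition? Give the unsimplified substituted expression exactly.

Answer: ( ( ( y - 4 ) - ( y + z ) ) * 2 ) == 20

Derivation:
post: x == 20
stmt 6: z := z - z  -- replace 0 occurrence(s) of z with (z - z)
  => x == 20
stmt 5: x := y * 2  -- replace 1 occurrence(s) of x with (y * 2)
  => ( y * 2 ) == 20
stmt 4: y := y - x  -- replace 1 occurrence(s) of y with (y - x)
  => ( ( y - x ) * 2 ) == 20
stmt 3: y := y - 4  -- replace 1 occurrence(s) of y with (y - 4)
  => ( ( ( y - 4 ) - x ) * 2 ) == 20
stmt 2: z := z - y  -- replace 0 occurrence(s) of z with (z - y)
  => ( ( ( y - 4 ) - x ) * 2 ) == 20
stmt 1: x := y + z  -- replace 1 occurrence(s) of x with (y + z)
  => ( ( ( y - 4 ) - ( y + z ) ) * 2 ) == 20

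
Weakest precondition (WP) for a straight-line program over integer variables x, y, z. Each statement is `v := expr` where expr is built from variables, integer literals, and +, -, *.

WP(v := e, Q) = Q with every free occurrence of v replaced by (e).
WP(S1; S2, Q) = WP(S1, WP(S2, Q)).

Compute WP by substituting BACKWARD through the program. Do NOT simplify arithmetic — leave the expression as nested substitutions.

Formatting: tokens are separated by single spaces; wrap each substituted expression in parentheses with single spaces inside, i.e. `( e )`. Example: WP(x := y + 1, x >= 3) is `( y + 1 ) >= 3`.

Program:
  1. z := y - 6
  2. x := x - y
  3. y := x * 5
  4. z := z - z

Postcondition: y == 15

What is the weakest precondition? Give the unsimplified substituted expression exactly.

post: y == 15
stmt 4: z := z - z  -- replace 0 occurrence(s) of z with (z - z)
  => y == 15
stmt 3: y := x * 5  -- replace 1 occurrence(s) of y with (x * 5)
  => ( x * 5 ) == 15
stmt 2: x := x - y  -- replace 1 occurrence(s) of x with (x - y)
  => ( ( x - y ) * 5 ) == 15
stmt 1: z := y - 6  -- replace 0 occurrence(s) of z with (y - 6)
  => ( ( x - y ) * 5 ) == 15

Answer: ( ( x - y ) * 5 ) == 15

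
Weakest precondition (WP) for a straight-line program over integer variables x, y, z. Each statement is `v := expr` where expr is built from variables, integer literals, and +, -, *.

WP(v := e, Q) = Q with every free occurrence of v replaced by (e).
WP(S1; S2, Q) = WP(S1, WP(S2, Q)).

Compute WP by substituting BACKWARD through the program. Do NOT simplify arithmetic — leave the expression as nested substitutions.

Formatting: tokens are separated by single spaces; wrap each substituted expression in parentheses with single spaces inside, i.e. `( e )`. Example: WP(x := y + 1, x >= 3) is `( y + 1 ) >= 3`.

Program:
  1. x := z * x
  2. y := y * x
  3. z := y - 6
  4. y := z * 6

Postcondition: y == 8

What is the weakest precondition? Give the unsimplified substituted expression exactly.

post: y == 8
stmt 4: y := z * 6  -- replace 1 occurrence(s) of y with (z * 6)
  => ( z * 6 ) == 8
stmt 3: z := y - 6  -- replace 1 occurrence(s) of z with (y - 6)
  => ( ( y - 6 ) * 6 ) == 8
stmt 2: y := y * x  -- replace 1 occurrence(s) of y with (y * x)
  => ( ( ( y * x ) - 6 ) * 6 ) == 8
stmt 1: x := z * x  -- replace 1 occurrence(s) of x with (z * x)
  => ( ( ( y * ( z * x ) ) - 6 ) * 6 ) == 8

Answer: ( ( ( y * ( z * x ) ) - 6 ) * 6 ) == 8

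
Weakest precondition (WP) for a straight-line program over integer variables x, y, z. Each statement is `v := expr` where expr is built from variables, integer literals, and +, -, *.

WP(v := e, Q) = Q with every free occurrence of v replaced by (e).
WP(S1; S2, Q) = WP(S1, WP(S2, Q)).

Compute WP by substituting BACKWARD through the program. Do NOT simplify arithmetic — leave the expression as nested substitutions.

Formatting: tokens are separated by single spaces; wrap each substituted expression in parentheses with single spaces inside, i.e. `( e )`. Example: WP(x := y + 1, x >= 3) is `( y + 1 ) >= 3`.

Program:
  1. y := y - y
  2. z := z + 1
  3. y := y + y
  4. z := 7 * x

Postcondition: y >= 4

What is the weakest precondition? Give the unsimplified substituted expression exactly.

post: y >= 4
stmt 4: z := 7 * x  -- replace 0 occurrence(s) of z with (7 * x)
  => y >= 4
stmt 3: y := y + y  -- replace 1 occurrence(s) of y with (y + y)
  => ( y + y ) >= 4
stmt 2: z := z + 1  -- replace 0 occurrence(s) of z with (z + 1)
  => ( y + y ) >= 4
stmt 1: y := y - y  -- replace 2 occurrence(s) of y with (y - y)
  => ( ( y - y ) + ( y - y ) ) >= 4

Answer: ( ( y - y ) + ( y - y ) ) >= 4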